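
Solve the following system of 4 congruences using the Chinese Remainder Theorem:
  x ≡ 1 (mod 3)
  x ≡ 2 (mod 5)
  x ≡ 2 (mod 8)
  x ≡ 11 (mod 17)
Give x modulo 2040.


Product of moduli M = 3 · 5 · 8 · 17 = 2040.
Merge one congruence at a time:
  Start: x ≡ 1 (mod 3).
  Combine with x ≡ 2 (mod 5); new modulus lcm = 15.
    Write x = 1 + 3·t and substitute into x ≡ 2 (mod 5): 3·t ≡ 2 − 1 = 1 (mod 5).
    The inverse of 3 mod 5 is 2 (since 3·2 = 6 = 1·5 + 1), so t ≡ 2·1 = 2 ≡ 2 (mod 5).
    Then x = 1 + 3·2 = 7, valid modulo lcm(3, 5) = 15: x ≡ 7 (mod 15).
  Combine with x ≡ 2 (mod 8); new modulus lcm = 120.
    Write x = 7 + 15·t and substitute into x ≡ 2 (mod 8): 15·t ≡ 2 − 7 = -5 (mod 8).
    Reduce coefficients mod 8: 7·t ≡ 3 (mod 8).
    The inverse of 7 mod 8 is 7 (since 7·7 = 49 = 6·8 + 1), so t ≡ 7·3 = 21 ≡ 5 (mod 8).
    Then x = 7 + 15·5 = 82, valid modulo lcm(15, 8) = 120: x ≡ 82 (mod 120).
  Combine with x ≡ 11 (mod 17); new modulus lcm = 2040.
    Write x = 82 + 120·t and substitute into x ≡ 11 (mod 17): 120·t ≡ 11 − 82 = -71 (mod 17).
    Reduce coefficients mod 17: 1·t ≡ 14 (mod 17).
    So t ≡ 14 (mod 17).
    Then x = 82 + 120·14 = 1762, valid modulo lcm(120, 17) = 2040: x ≡ 1762 (mod 2040).
Verify against each original: 1762 mod 3 = 1, 1762 mod 5 = 2, 1762 mod 8 = 2, 1762 mod 17 = 11.

x ≡ 1762 (mod 2040).


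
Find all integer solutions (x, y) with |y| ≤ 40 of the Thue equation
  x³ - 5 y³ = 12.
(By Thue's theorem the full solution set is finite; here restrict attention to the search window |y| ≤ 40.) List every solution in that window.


The equation is x³ - 5y³ = 12. For fixed y, x³ = 5·y³ + 12, so a solution requires the RHS to be a perfect cube.
Strategy: iterate y from -40 to 40, compute RHS = 5·y³ + 12, and check whether it is a (positive or negative) perfect cube.
Check small values of y:
  y = 0: RHS = 12 is not a perfect cube.
  y = 1: RHS = 17 is not a perfect cube.
  y = -1: RHS = 7 is not a perfect cube.
  y = 2: RHS = 52 is not a perfect cube.
  y = -2: RHS = -28 is not a perfect cube.
  y = 3: RHS = 147 is not a perfect cube.
  y = -3: RHS = -123 is not a perfect cube.
Continuing the search up to |y| = 40 finds no solutions either.
No (x, y) in the scanned range satisfies the equation.

No integer solutions with |y| ≤ 40.


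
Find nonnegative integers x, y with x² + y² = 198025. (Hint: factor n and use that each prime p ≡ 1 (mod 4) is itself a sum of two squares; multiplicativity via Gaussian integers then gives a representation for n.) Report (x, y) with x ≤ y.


Step 1: Factor n = 198025 = 5^2 · 89^2.
Step 2: Check the mod-4 condition on each prime factor: 5 ≡ 1 (mod 4), exponent 2; 89 ≡ 1 (mod 4), exponent 2.
All primes ≡ 3 (mod 4) appear to even exponent (or don't appear), so by the two-squares theorem n IS expressible as a sum of two squares.
Step 3: Build a representation. Group n = k² · m with k = 5 and m = 89 · 89 = 7921 (a product of primes ≡ 1 (mod 4)); a representation of m scales to one of n via (k·x)² + (k·y)² = k²(x² + y²). Each prime p ≡ 1 (mod 4) is itself a sum of two squares; find a² by testing p − a² for a perfect square:
  89: 89 − 1² = 88, 89 − 2² = 85, 89 − 3² = 80, 89 − 4² = 73, 89 − 5² = 64 = 8² ⇒ 89 = 5² + 8².
  Combine using the Brahmagupta–Fibonacci identity (a² + b²)(c² + d²) = (ac − bd)² + (ad + bc)² = (ac + bd)² + (ad − bc)²:
  89 · 89 = 7921: from (5² + 8²)(5² + 8²), take (5·5 − 8·8, 5·8 + 8·5) = (25 − 64, 40 + 40) = (-39, 80); dropping signs (only squares matter) gives (39, 80); check 39² + 80² = 1521 + 6400 = 7921 ✓.
  Scale by k = 5: (5·39, 5·80) = (195, 400).
Step 4: Order so x ≤ y and verify: 195² + 400² = 38025 + 160000 = 198025 = n. ✓

n = 198025 = 195² + 400² (one valid representation with x ≤ y).


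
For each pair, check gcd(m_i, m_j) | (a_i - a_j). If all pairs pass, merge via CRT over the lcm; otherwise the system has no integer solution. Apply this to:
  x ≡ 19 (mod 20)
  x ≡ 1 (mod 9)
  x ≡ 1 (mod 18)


Moduli 20, 9, 18 are not pairwise coprime, so CRT works modulo lcm(m_i) when all pairwise compatibility conditions hold.
Pairwise compatibility: gcd(m_i, m_j) must divide a_i - a_j for every pair.
Merge one congruence at a time:
  Start: x ≡ 19 (mod 20).
  Combine with x ≡ 1 (mod 9): gcd(20, 9) = 1; 1 - 19 = -18, which IS divisible by 1, so compatible.
    Write x = 19 + 20·t and substitute into x ≡ 1 (mod 9): 20·t ≡ 1 − 19 = -18 (mod 9).
    Reduce coefficients mod 9: 2·t ≡ 0 (mod 9).
    The inverse of 2 mod 9 is 5 (since 2·5 = 10 = 1·9 + 1), so t ≡ 5·0 = 0 ≡ 0 (mod 9).
    Then x = 19 + 20·0 = 19, valid modulo lcm(20, 9) = 180: x ≡ 19 (mod 180).
  Combine with x ≡ 1 (mod 18): gcd(180, 18) = 18; 1 - 19 = -18, which IS divisible by 18, so compatible.
    Write x = 19 + 180·t and substitute into x ≡ 1 (mod 18): 180·t ≡ 1 − 19 = -18 (mod 18).
    Divide the congruence (and modulus) by g = 18: 10·t ≡ -1 (mod 1).
    Modulo 1 every t works; take t = 0.
    Then x = 19 + 180·0 = 19, valid modulo lcm(180, 18) = 180: x ≡ 19 (mod 180).
Verify: 19 mod 20 = 19, 19 mod 9 = 1, 19 mod 18 = 1.

x ≡ 19 (mod 180).


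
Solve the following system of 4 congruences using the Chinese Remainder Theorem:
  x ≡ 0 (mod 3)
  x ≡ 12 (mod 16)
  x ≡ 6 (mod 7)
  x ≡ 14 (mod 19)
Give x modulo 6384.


Product of moduli M = 3 · 16 · 7 · 19 = 6384.
Merge one congruence at a time:
  Start: x ≡ 0 (mod 3).
  Combine with x ≡ 12 (mod 16); new modulus lcm = 48.
    Write x = 0 + 3·t and substitute into x ≡ 12 (mod 16): 3·t ≡ 12 − 0 = 12 (mod 16).
    The inverse of 3 mod 16 is 11 (since 3·11 = 33 = 2·16 + 1), so t ≡ 11·12 = 132 ≡ 4 (mod 16).
    Then x = 0 + 3·4 = 12, valid modulo lcm(3, 16) = 48: x ≡ 12 (mod 48).
  Combine with x ≡ 6 (mod 7); new modulus lcm = 336.
    Write x = 12 + 48·t and substitute into x ≡ 6 (mod 7): 48·t ≡ 6 − 12 = -6 (mod 7).
    Reduce coefficients mod 7: 6·t ≡ 1 (mod 7).
    The inverse of 6 mod 7 is 6 (since 6·6 = 36 = 5·7 + 1), so t ≡ 6·1 = 6 ≡ 6 (mod 7).
    Then x = 12 + 48·6 = 300, valid modulo lcm(48, 7) = 336: x ≡ 300 (mod 336).
  Combine with x ≡ 14 (mod 19); new modulus lcm = 6384.
    Write x = 300 + 336·t and substitute into x ≡ 14 (mod 19): 336·t ≡ 14 − 300 = -286 (mod 19).
    Reduce coefficients mod 19: 13·t ≡ 18 (mod 19).
    The inverse of 13 mod 19 is 3 (since 13·3 = 39 = 2·19 + 1), so t ≡ 3·18 = 54 ≡ 16 (mod 19).
    Then x = 300 + 336·16 = 5676, valid modulo lcm(336, 19) = 6384: x ≡ 5676 (mod 6384).
Verify against each original: 5676 mod 3 = 0, 5676 mod 16 = 12, 5676 mod 7 = 6, 5676 mod 19 = 14.

x ≡ 5676 (mod 6384).


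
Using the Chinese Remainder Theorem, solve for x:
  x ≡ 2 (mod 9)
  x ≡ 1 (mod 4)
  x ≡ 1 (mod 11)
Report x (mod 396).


Moduli 9, 4, 11 are pairwise coprime; by CRT there is a unique solution modulo M = 9 · 4 · 11 = 396.
Solve pairwise, accumulating the modulus:
  Start with x ≡ 2 (mod 9).
  Combine with x ≡ 1 (mod 4): since gcd(9, 4) = 1, we get a unique residue mod 36.
    Write x = 2 + 9·t and substitute into x ≡ 1 (mod 4): 9·t ≡ 1 − 2 = -1 (mod 4).
    Reduce coefficients mod 4: 1·t ≡ 3 (mod 4).
    So t ≡ 3 (mod 4).
    Then x = 2 + 9·3 = 29, valid modulo lcm(9, 4) = 36: x ≡ 29 (mod 36).
  Combine with x ≡ 1 (mod 11): since gcd(36, 11) = 1, we get a unique residue mod 396.
    Write x = 29 + 36·t and substitute into x ≡ 1 (mod 11): 36·t ≡ 1 − 29 = -28 (mod 11).
    Reduce coefficients mod 11: 3·t ≡ 5 (mod 11).
    The inverse of 3 mod 11 is 4 (since 3·4 = 12 = 1·11 + 1), so t ≡ 4·5 = 20 ≡ 9 (mod 11).
    Then x = 29 + 36·9 = 353, valid modulo lcm(36, 11) = 396: x ≡ 353 (mod 396).
Verify: 353 mod 9 = 2 ✓, 353 mod 4 = 1 ✓, 353 mod 11 = 1 ✓.

x ≡ 353 (mod 396).


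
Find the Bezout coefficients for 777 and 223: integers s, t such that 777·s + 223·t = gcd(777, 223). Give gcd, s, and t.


Euclidean algorithm on (777, 223) — divide until remainder is 0:
  777 = 3 · 223 + 108
  223 = 2 · 108 + 7
  108 = 15 · 7 + 3
  7 = 2 · 3 + 1
  3 = 3 · 1 + 0
gcd(777, 223) = 1.
Track Bezout coefficients alongside the remainders: start with r₀ = 777 = a·1 + b·0 (s = 1, t = 0) and r₁ = 223 = a·0 + b·1 (s = 0, t = 1); each new remainder r_{k+1} = r_{k-1} − q_k·r_k inherits s_{k+1} = s_{k-1} − q_k·s_k, t_{k+1} = t_{k-1} − q_k·t_k, so r_k = a·s_k + b·t_k at every step:
  q = 3: r = 108, s = 1 − 3·0 = 1, t = 0 − 3·1 = -3  (check: 777·1 + 223·(-3) = 108)
  q = 2: r = 7, s = 0 − 2·1 = -2, t = 1 − 2·(-3) = 7  (check: 777·(-2) + 223·7 = 7)
  q = 15: r = 3, s = 1 − 15·(-2) = 31, t = -3 − 15·7 = -108  (check: 777·31 + 223·(-108) = 3)
  q = 2: r = 1, s = -2 − 2·31 = -64, t = 7 − 2·(-108) = 223  (check: 777·(-64) + 223·223 = 1)
The row with r = 1 (the gcd) gives the Bezout coefficients s = -64, t = 223.
Result: 777 · (-64) + 223 · (223) = 1.

gcd(777, 223) = 1; s = -64, t = 223 (check: 777·(-64) + 223·223 = 1).


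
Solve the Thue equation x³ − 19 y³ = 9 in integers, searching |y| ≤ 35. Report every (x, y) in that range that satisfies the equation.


The equation is x³ - 19y³ = 9. For fixed y, x³ = 19·y³ + 9, so a solution requires the RHS to be a perfect cube.
Strategy: iterate y from -35 to 35, compute RHS = 19·y³ + 9, and check whether it is a (positive or negative) perfect cube.
Check small values of y:
  y = 0: RHS = 9 is not a perfect cube.
  y = 1: RHS = 28 is not a perfect cube.
  y = -1: RHS = -10 is not a perfect cube.
  y = 2: RHS = 161 is not a perfect cube.
  y = -2: RHS = -143 is not a perfect cube.
  y = 3: RHS = 522 is not a perfect cube.
  y = -3: RHS = -504 is not a perfect cube.
Continuing the search up to |y| = 35 finds no solutions either.
No (x, y) in the scanned range satisfies the equation.

No integer solutions with |y| ≤ 35.


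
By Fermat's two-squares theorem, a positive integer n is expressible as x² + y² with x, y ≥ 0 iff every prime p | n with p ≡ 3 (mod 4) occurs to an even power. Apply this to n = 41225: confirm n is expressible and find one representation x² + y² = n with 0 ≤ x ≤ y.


Step 1: Factor n = 41225 = 5^2 · 17 · 97.
Step 2: Check the mod-4 condition on each prime factor: 5 ≡ 1 (mod 4), exponent 2; 17 ≡ 1 (mod 4), exponent 1; 97 ≡ 1 (mod 4), exponent 1.
All primes ≡ 3 (mod 4) appear to even exponent (or don't appear), so by the two-squares theorem n IS expressible as a sum of two squares.
Step 3: Build a representation. Group n = k² · m with k = 5 and m = 17 · 97 = 1649 (a product of primes ≡ 1 (mod 4)); a representation of m scales to one of n via (k·x)² + (k·y)² = k²(x² + y²). Each prime p ≡ 1 (mod 4) is itself a sum of two squares; find a² by testing p − a² for a perfect square:
  17: 17 − 1² = 16 = 4² ⇒ 17 = 1² + 4².
  97: 97 − 1² = 96, 97 − 2² = 93, 97 − 3² = 88, 97 − 4² = 81 = 9² ⇒ 97 = 4² + 9².
  Combine using the Brahmagupta–Fibonacci identity (a² + b²)(c² + d²) = (ac − bd)² + (ad + bc)² = (ac + bd)² + (ad − bc)²:
  17 · 97 = 1649: from (1² + 4²)(4² + 9²), take (1·4 − 4·9, 1·9 + 4·4) = (4 − 36, 9 + 16) = (-32, 25); dropping signs (only squares matter) gives (32, 25); check 32² + 25² = 1024 + 625 = 1649 ✓.
  Scale by k = 5: (5·32, 5·25) = (160, 125).
Step 4: Order so x ≤ y and verify: 125² + 160² = 15625 + 25600 = 41225 = n. ✓

n = 41225 = 125² + 160² (one valid representation with x ≤ y).


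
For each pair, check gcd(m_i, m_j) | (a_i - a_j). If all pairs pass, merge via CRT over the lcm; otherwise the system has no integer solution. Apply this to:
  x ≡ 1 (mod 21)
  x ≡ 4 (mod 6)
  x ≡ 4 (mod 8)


Moduli 21, 6, 8 are not pairwise coprime, so CRT works modulo lcm(m_i) when all pairwise compatibility conditions hold.
Pairwise compatibility: gcd(m_i, m_j) must divide a_i - a_j for every pair.
Merge one congruence at a time:
  Start: x ≡ 1 (mod 21).
  Combine with x ≡ 4 (mod 6): gcd(21, 6) = 3; 4 - 1 = 3, which IS divisible by 3, so compatible.
    Write x = 1 + 21·t and substitute into x ≡ 4 (mod 6): 21·t ≡ 4 − 1 = 3 (mod 6).
    Divide the congruence (and modulus) by g = 3: 7·t ≡ 1 (mod 2).
    Reduce coefficients mod 2: 1·t ≡ 1 (mod 2).
    So t ≡ 1 (mod 2).
    Then x = 1 + 21·1 = 22, valid modulo lcm(21, 6) = 42: x ≡ 22 (mod 42).
  Combine with x ≡ 4 (mod 8): gcd(42, 8) = 2; 4 - 22 = -18, which IS divisible by 2, so compatible.
    Write x = 22 + 42·t and substitute into x ≡ 4 (mod 8): 42·t ≡ 4 − 22 = -18 (mod 8).
    Divide the congruence (and modulus) by g = 2: 21·t ≡ -9 (mod 4).
    Reduce coefficients mod 4: 1·t ≡ 3 (mod 4).
    So t ≡ 3 (mod 4).
    Then x = 22 + 42·3 = 148, valid modulo lcm(42, 8) = 168: x ≡ 148 (mod 168).
Verify: 148 mod 21 = 1, 148 mod 6 = 4, 148 mod 8 = 4.

x ≡ 148 (mod 168).


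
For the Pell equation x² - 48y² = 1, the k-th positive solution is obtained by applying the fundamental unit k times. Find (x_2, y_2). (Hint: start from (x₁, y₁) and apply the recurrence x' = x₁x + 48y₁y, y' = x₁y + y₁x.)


Step 1: Find the fundamental solution (x₁, y₁) of x² - 48y² = 1.
  Expand √48 as a continued fraction. a₀ = ⌊√48⌋ = 6; iterate m_{k+1} = d_k·a_k − m_k, d_{k+1} = (48 − m_{k+1}²)/d_k, a_{k+1} = ⌊(a₀ + m_{k+1})/d_{k+1}⌋ (starting m₀ = 0, d₀ = 1), with convergents p_k = a_k·p_{k-1} + p_{k-2}, q_k = a_k·q_{k-1} + q_{k-2} (p₋₁ = 1, q₋₁ = 0):
  k = 0: a₀ = 6; p₀/q₀ = 6/1; p₀² − 48·q₀² = 36 − 48 = -12.
  k = 1: m = 6, d = 12, a = ⌊(6 + 6)/12⌋ = 1; p/q = (1·6 + 1)/(1·1 + 0) = 7/1; p² − 48·q² = 49 − 48 = 1.
  The first convergent with p² − 48·q² = 1 gives the fundamental solution (x₁, y₁) = (7, 1).
Step 2: Apply the recurrence (x_{n+1}, y_{n+1}) = (x₁x_n + 48y₁y_n, x₁y_n + y₁x_n) repeatedly.
  From (x_1, y_1) = (7, 1): x_2 = 7·7 + 48·1·1 = 97; y_2 = 7·1 + 1·7 = 14.
Step 3: Verify x_2² - 48·y_2² = 9409 - 9408 = 1 (should be 1). ✓

(x_1, y_1) = (7, 1); (x_2, y_2) = (97, 14).


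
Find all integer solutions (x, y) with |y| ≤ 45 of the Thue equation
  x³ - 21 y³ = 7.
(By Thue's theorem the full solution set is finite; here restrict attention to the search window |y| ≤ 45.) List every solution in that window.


The equation is x³ - 21y³ = 7. For fixed y, x³ = 21·y³ + 7, so a solution requires the RHS to be a perfect cube.
Strategy: iterate y from -45 to 45, compute RHS = 21·y³ + 7, and check whether it is a (positive or negative) perfect cube.
Check small values of y:
  y = 0: RHS = 7 is not a perfect cube.
  y = 1: RHS = 28 is not a perfect cube.
  y = -1: RHS = -14 is not a perfect cube.
  y = 2: RHS = 175 is not a perfect cube.
  y = -2: RHS = -161 is not a perfect cube.
  y = 3: RHS = 574 is not a perfect cube.
  y = -3: RHS = -560 is not a perfect cube.
Continuing the search up to |y| = 45 finds no solutions either.
No (x, y) in the scanned range satisfies the equation.

No integer solutions with |y| ≤ 45.


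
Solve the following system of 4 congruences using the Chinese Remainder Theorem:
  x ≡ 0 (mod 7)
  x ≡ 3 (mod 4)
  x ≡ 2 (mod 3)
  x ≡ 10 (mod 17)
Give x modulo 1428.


Product of moduli M = 7 · 4 · 3 · 17 = 1428.
Merge one congruence at a time:
  Start: x ≡ 0 (mod 7).
  Combine with x ≡ 3 (mod 4); new modulus lcm = 28.
    Write x = 0 + 7·t and substitute into x ≡ 3 (mod 4): 7·t ≡ 3 − 0 = 3 (mod 4).
    Reduce coefficients mod 4: 3·t ≡ 3 (mod 4).
    The inverse of 3 mod 4 is 3 (since 3·3 = 9 = 2·4 + 1), so t ≡ 3·3 = 9 ≡ 1 (mod 4).
    Then x = 0 + 7·1 = 7, valid modulo lcm(7, 4) = 28: x ≡ 7 (mod 28).
  Combine with x ≡ 2 (mod 3); new modulus lcm = 84.
    Write x = 7 + 28·t and substitute into x ≡ 2 (mod 3): 28·t ≡ 2 − 7 = -5 (mod 3).
    Reduce coefficients mod 3: 1·t ≡ 1 (mod 3).
    So t ≡ 1 (mod 3).
    Then x = 7 + 28·1 = 35, valid modulo lcm(28, 3) = 84: x ≡ 35 (mod 84).
  Combine with x ≡ 10 (mod 17); new modulus lcm = 1428.
    Write x = 35 + 84·t and substitute into x ≡ 10 (mod 17): 84·t ≡ 10 − 35 = -25 (mod 17).
    Reduce coefficients mod 17: 16·t ≡ 9 (mod 17).
    The inverse of 16 mod 17 is 16 (since 16·16 = 256 = 15·17 + 1), so t ≡ 16·9 = 144 ≡ 8 (mod 17).
    Then x = 35 + 84·8 = 707, valid modulo lcm(84, 17) = 1428: x ≡ 707 (mod 1428).
Verify against each original: 707 mod 7 = 0, 707 mod 4 = 3, 707 mod 3 = 2, 707 mod 17 = 10.

x ≡ 707 (mod 1428).


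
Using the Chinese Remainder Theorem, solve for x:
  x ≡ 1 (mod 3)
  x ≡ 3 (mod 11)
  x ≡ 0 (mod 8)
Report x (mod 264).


Moduli 3, 11, 8 are pairwise coprime; by CRT there is a unique solution modulo M = 3 · 11 · 8 = 264.
Solve pairwise, accumulating the modulus:
  Start with x ≡ 1 (mod 3).
  Combine with x ≡ 3 (mod 11): since gcd(3, 11) = 1, we get a unique residue mod 33.
    Write x = 1 + 3·t and substitute into x ≡ 3 (mod 11): 3·t ≡ 3 − 1 = 2 (mod 11).
    The inverse of 3 mod 11 is 4 (since 3·4 = 12 = 1·11 + 1), so t ≡ 4·2 = 8 ≡ 8 (mod 11).
    Then x = 1 + 3·8 = 25, valid modulo lcm(3, 11) = 33: x ≡ 25 (mod 33).
  Combine with x ≡ 0 (mod 8): since gcd(33, 8) = 1, we get a unique residue mod 264.
    Write x = 25 + 33·t and substitute into x ≡ 0 (mod 8): 33·t ≡ 0 − 25 = -25 (mod 8).
    Reduce coefficients mod 8: 1·t ≡ 7 (mod 8).
    So t ≡ 7 (mod 8).
    Then x = 25 + 33·7 = 256, valid modulo lcm(33, 8) = 264: x ≡ 256 (mod 264).
Verify: 256 mod 3 = 1 ✓, 256 mod 11 = 3 ✓, 256 mod 8 = 0 ✓.

x ≡ 256 (mod 264).


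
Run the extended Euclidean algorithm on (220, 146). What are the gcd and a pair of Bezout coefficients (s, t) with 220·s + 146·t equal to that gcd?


Euclidean algorithm on (220, 146) — divide until remainder is 0:
  220 = 1 · 146 + 74
  146 = 1 · 74 + 72
  74 = 1 · 72 + 2
  72 = 36 · 2 + 0
gcd(220, 146) = 2.
Track Bezout coefficients alongside the remainders: start with r₀ = 220 = a·1 + b·0 (s = 1, t = 0) and r₁ = 146 = a·0 + b·1 (s = 0, t = 1); each new remainder r_{k+1} = r_{k-1} − q_k·r_k inherits s_{k+1} = s_{k-1} − q_k·s_k, t_{k+1} = t_{k-1} − q_k·t_k, so r_k = a·s_k + b·t_k at every step:
  q = 1: r = 74, s = 1 − 1·0 = 1, t = 0 − 1·1 = -1  (check: 220·1 + 146·(-1) = 74)
  q = 1: r = 72, s = 0 − 1·1 = -1, t = 1 − 1·(-1) = 2  (check: 220·(-1) + 146·2 = 72)
  q = 1: r = 2, s = 1 − 1·(-1) = 2, t = -1 − 1·2 = -3  (check: 220·2 + 146·(-3) = 2)
The row with r = 2 (the gcd) gives the Bezout coefficients s = 2, t = -3.
Result: 220 · (2) + 146 · (-3) = 2.

gcd(220, 146) = 2; s = 2, t = -3 (check: 220·2 + 146·(-3) = 2).


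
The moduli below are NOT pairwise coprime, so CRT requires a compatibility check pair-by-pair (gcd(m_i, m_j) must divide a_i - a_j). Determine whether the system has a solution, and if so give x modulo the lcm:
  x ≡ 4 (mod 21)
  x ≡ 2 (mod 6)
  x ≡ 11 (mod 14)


Moduli 21, 6, 14 are not pairwise coprime, so CRT works modulo lcm(m_i) when all pairwise compatibility conditions hold.
Pairwise compatibility: gcd(m_i, m_j) must divide a_i - a_j for every pair.
Merge one congruence at a time:
  Start: x ≡ 4 (mod 21).
  Combine with x ≡ 2 (mod 6): gcd(21, 6) = 3, and 2 - 4 = -2 is NOT divisible by 3.
    ⇒ system is inconsistent (no integer solution).

No solution (the system is inconsistent).


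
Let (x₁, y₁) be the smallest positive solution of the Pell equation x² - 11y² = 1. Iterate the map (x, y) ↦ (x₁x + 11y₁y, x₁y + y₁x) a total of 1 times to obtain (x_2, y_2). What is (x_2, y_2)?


Step 1: Find the fundamental solution (x₁, y₁) of x² - 11y² = 1.
  Expand √11 as a continued fraction. a₀ = ⌊√11⌋ = 3; iterate m_{k+1} = d_k·a_k − m_k, d_{k+1} = (11 − m_{k+1}²)/d_k, a_{k+1} = ⌊(a₀ + m_{k+1})/d_{k+1}⌋ (starting m₀ = 0, d₀ = 1), with convergents p_k = a_k·p_{k-1} + p_{k-2}, q_k = a_k·q_{k-1} + q_{k-2} (p₋₁ = 1, q₋₁ = 0):
  k = 0: a₀ = 3; p₀/q₀ = 3/1; p₀² − 11·q₀² = 9 − 11 = -2.
  k = 1: m = 3, d = 2, a = ⌊(3 + 3)/2⌋ = 3; p/q = (3·3 + 1)/(3·1 + 0) = 10/3; p² − 11·q² = 100 − 99 = 1.
  The first convergent with p² − 11·q² = 1 gives the fundamental solution (x₁, y₁) = (10, 3).
Step 2: Apply the recurrence (x_{n+1}, y_{n+1}) = (x₁x_n + 11y₁y_n, x₁y_n + y₁x_n) repeatedly.
  From (x_1, y_1) = (10, 3): x_2 = 10·10 + 11·3·3 = 199; y_2 = 10·3 + 3·10 = 60.
Step 3: Verify x_2² - 11·y_2² = 39601 - 39600 = 1 (should be 1). ✓

(x_1, y_1) = (10, 3); (x_2, y_2) = (199, 60).


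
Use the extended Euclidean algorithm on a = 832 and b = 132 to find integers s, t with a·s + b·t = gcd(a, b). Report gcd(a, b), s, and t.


Euclidean algorithm on (832, 132) — divide until remainder is 0:
  832 = 6 · 132 + 40
  132 = 3 · 40 + 12
  40 = 3 · 12 + 4
  12 = 3 · 4 + 0
gcd(832, 132) = 4.
Track Bezout coefficients alongside the remainders: start with r₀ = 832 = a·1 + b·0 (s = 1, t = 0) and r₁ = 132 = a·0 + b·1 (s = 0, t = 1); each new remainder r_{k+1} = r_{k-1} − q_k·r_k inherits s_{k+1} = s_{k-1} − q_k·s_k, t_{k+1} = t_{k-1} − q_k·t_k, so r_k = a·s_k + b·t_k at every step:
  q = 6: r = 40, s = 1 − 6·0 = 1, t = 0 − 6·1 = -6  (check: 832·1 + 132·(-6) = 40)
  q = 3: r = 12, s = 0 − 3·1 = -3, t = 1 − 3·(-6) = 19  (check: 832·(-3) + 132·19 = 12)
  q = 3: r = 4, s = 1 − 3·(-3) = 10, t = -6 − 3·19 = -63  (check: 832·10 + 132·(-63) = 4)
The row with r = 4 (the gcd) gives the Bezout coefficients s = 10, t = -63.
Result: 832 · (10) + 132 · (-63) = 4.

gcd(832, 132) = 4; s = 10, t = -63 (check: 832·10 + 132·(-63) = 4).


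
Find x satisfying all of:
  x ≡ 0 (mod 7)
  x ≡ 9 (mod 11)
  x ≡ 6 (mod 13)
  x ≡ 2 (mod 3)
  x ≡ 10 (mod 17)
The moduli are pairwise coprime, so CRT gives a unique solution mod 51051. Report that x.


Product of moduli M = 7 · 11 · 13 · 3 · 17 = 51051.
Merge one congruence at a time:
  Start: x ≡ 0 (mod 7).
  Combine with x ≡ 9 (mod 11); new modulus lcm = 77.
    Write x = 0 + 7·t and substitute into x ≡ 9 (mod 11): 7·t ≡ 9 − 0 = 9 (mod 11).
    The inverse of 7 mod 11 is 8 (since 7·8 = 56 = 5·11 + 1), so t ≡ 8·9 = 72 ≡ 6 (mod 11).
    Then x = 0 + 7·6 = 42, valid modulo lcm(7, 11) = 77: x ≡ 42 (mod 77).
  Combine with x ≡ 6 (mod 13); new modulus lcm = 1001.
    Write x = 42 + 77·t and substitute into x ≡ 6 (mod 13): 77·t ≡ 6 − 42 = -36 (mod 13).
    Reduce coefficients mod 13: 12·t ≡ 3 (mod 13).
    The inverse of 12 mod 13 is 12 (since 12·12 = 144 = 11·13 + 1), so t ≡ 12·3 = 36 ≡ 10 (mod 13).
    Then x = 42 + 77·10 = 812, valid modulo lcm(77, 13) = 1001: x ≡ 812 (mod 1001).
  Combine with x ≡ 2 (mod 3); new modulus lcm = 3003.
    Write x = 812 + 1001·t and substitute into x ≡ 2 (mod 3): 1001·t ≡ 2 − 812 = -810 (mod 3).
    Reduce coefficients mod 3: 2·t ≡ 0 (mod 3).
    The inverse of 2 mod 3 is 2 (since 2·2 = 4 = 1·3 + 1), so t ≡ 2·0 = 0 ≡ 0 (mod 3).
    Then x = 812 + 1001·0 = 812, valid modulo lcm(1001, 3) = 3003: x ≡ 812 (mod 3003).
  Combine with x ≡ 10 (mod 17); new modulus lcm = 51051.
    Write x = 812 + 3003·t and substitute into x ≡ 10 (mod 17): 3003·t ≡ 10 − 812 = -802 (mod 17).
    Reduce coefficients mod 17: 11·t ≡ 14 (mod 17).
    The inverse of 11 mod 17 is 14 (since 11·14 = 154 = 9·17 + 1), so t ≡ 14·14 = 196 ≡ 9 (mod 17).
    Then x = 812 + 3003·9 = 27839, valid modulo lcm(3003, 17) = 51051: x ≡ 27839 (mod 51051).
Verify against each original: 27839 mod 7 = 0, 27839 mod 11 = 9, 27839 mod 13 = 6, 27839 mod 3 = 2, 27839 mod 17 = 10.

x ≡ 27839 (mod 51051).


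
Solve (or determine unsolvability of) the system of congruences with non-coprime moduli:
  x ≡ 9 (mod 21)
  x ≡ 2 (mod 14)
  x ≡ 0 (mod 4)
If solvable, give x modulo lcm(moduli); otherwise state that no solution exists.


Moduli 21, 14, 4 are not pairwise coprime, so CRT works modulo lcm(m_i) when all pairwise compatibility conditions hold.
Pairwise compatibility: gcd(m_i, m_j) must divide a_i - a_j for every pair.
Merge one congruence at a time:
  Start: x ≡ 9 (mod 21).
  Combine with x ≡ 2 (mod 14): gcd(21, 14) = 7; 2 - 9 = -7, which IS divisible by 7, so compatible.
    Write x = 9 + 21·t and substitute into x ≡ 2 (mod 14): 21·t ≡ 2 − 9 = -7 (mod 14).
    Divide the congruence (and modulus) by g = 7: 3·t ≡ -1 (mod 2).
    Reduce coefficients mod 2: 1·t ≡ 1 (mod 2).
    So t ≡ 1 (mod 2).
    Then x = 9 + 21·1 = 30, valid modulo lcm(21, 14) = 42: x ≡ 30 (mod 42).
  Combine with x ≡ 0 (mod 4): gcd(42, 4) = 2; 0 - 30 = -30, which IS divisible by 2, so compatible.
    Write x = 30 + 42·t and substitute into x ≡ 0 (mod 4): 42·t ≡ 0 − 30 = -30 (mod 4).
    Divide the congruence (and modulus) by g = 2: 21·t ≡ -15 (mod 2).
    Reduce coefficients mod 2: 1·t ≡ 1 (mod 2).
    So t ≡ 1 (mod 2).
    Then x = 30 + 42·1 = 72, valid modulo lcm(42, 4) = 84: x ≡ 72 (mod 84).
Verify: 72 mod 21 = 9, 72 mod 14 = 2, 72 mod 4 = 0.

x ≡ 72 (mod 84).


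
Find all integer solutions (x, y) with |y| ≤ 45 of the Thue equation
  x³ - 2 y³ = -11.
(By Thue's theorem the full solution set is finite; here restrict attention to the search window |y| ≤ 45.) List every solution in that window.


The equation is x³ - 2y³ = -11. For fixed y, x³ = 2·y³ − 11, so a solution requires the RHS to be a perfect cube.
Strategy: iterate y from -45 to 45, compute RHS = 2·y³ − 11, and check whether it is a (positive or negative) perfect cube.
Check small values of y:
  y = 0: RHS = -11 is not a perfect cube.
  y = 1: RHS = -9 is not a perfect cube.
  y = -1: RHS = -13 is not a perfect cube.
  y = 2: RHS = 5 is not a perfect cube.
  y = -2: RHS = -27 = (-3)³ ⇒ x = -3 works.
  y = 3: RHS = 43 is not a perfect cube.
  y = -3: RHS = -65 is not a perfect cube.
Continuing the search up to |y| = 45 finds no further solutions beyond those listed.
Collected solutions: (-3, -2).

Solutions (with |y| ≤ 45): (-3, -2).


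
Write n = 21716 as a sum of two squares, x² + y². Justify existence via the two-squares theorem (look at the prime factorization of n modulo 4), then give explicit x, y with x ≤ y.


Step 1: Factor n = 21716 = 2^2 · 61 · 89.
Step 2: Check the mod-4 condition on each prime factor: 2 = 2 (special); 61 ≡ 1 (mod 4), exponent 1; 89 ≡ 1 (mod 4), exponent 1.
All primes ≡ 3 (mod 4) appear to even exponent (or don't appear), so by the two-squares theorem n IS expressible as a sum of two squares.
Step 3: Build a representation. Group n = k² · m with k = 2 and m = 61 · 89 = 5429 (a product of primes ≡ 1 (mod 4)); a representation of m scales to one of n via (k·x)² + (k·y)² = k²(x² + y²). Each prime p ≡ 1 (mod 4) is itself a sum of two squares; find a² by testing p − a² for a perfect square:
  61: 61 − 1² = 60, 61 − 2² = 57, 61 − 3² = 52, 61 − 4² = 45, 61 − 5² = 36 = 6² ⇒ 61 = 5² + 6².
  89: 89 − 1² = 88, 89 − 2² = 85, 89 − 3² = 80, 89 − 4² = 73, 89 − 5² = 64 = 8² ⇒ 89 = 5² + 8².
  Combine using the Brahmagupta–Fibonacci identity (a² + b²)(c² + d²) = (ac − bd)² + (ad + bc)² = (ac + bd)² + (ad − bc)²:
  61 · 89 = 5429: from (5² + 6²)(5² + 8²), take (5·5 − 6·8, 5·8 + 6·5) = (25 − 48, 40 + 30) = (-23, 70); dropping signs (only squares matter) gives (23, 70); check 23² + 70² = 529 + 4900 = 5429 ✓.
  Scale by k = 2: (2·23, 2·70) = (46, 140).
Step 4: Order so x ≤ y and verify: 46² + 140² = 2116 + 19600 = 21716 = n. ✓

n = 21716 = 46² + 140² (one valid representation with x ≤ y).


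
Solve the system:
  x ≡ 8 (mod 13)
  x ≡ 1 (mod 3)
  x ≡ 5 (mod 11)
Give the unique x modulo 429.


Moduli 13, 3, 11 are pairwise coprime; by CRT there is a unique solution modulo M = 13 · 3 · 11 = 429.
Solve pairwise, accumulating the modulus:
  Start with x ≡ 8 (mod 13).
  Combine with x ≡ 1 (mod 3): since gcd(13, 3) = 1, we get a unique residue mod 39.
    Write x = 8 + 13·t and substitute into x ≡ 1 (mod 3): 13·t ≡ 1 − 8 = -7 (mod 3).
    Reduce coefficients mod 3: 1·t ≡ 2 (mod 3).
    So t ≡ 2 (mod 3).
    Then x = 8 + 13·2 = 34, valid modulo lcm(13, 3) = 39: x ≡ 34 (mod 39).
  Combine with x ≡ 5 (mod 11): since gcd(39, 11) = 1, we get a unique residue mod 429.
    Write x = 34 + 39·t and substitute into x ≡ 5 (mod 11): 39·t ≡ 5 − 34 = -29 (mod 11).
    Reduce coefficients mod 11: 6·t ≡ 4 (mod 11).
    The inverse of 6 mod 11 is 2 (since 6·2 = 12 = 1·11 + 1), so t ≡ 2·4 = 8 ≡ 8 (mod 11).
    Then x = 34 + 39·8 = 346, valid modulo lcm(39, 11) = 429: x ≡ 346 (mod 429).
Verify: 346 mod 13 = 8 ✓, 346 mod 3 = 1 ✓, 346 mod 11 = 5 ✓.

x ≡ 346 (mod 429).


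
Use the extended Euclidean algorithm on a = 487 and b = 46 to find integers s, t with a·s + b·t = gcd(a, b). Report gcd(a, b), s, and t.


Euclidean algorithm on (487, 46) — divide until remainder is 0:
  487 = 10 · 46 + 27
  46 = 1 · 27 + 19
  27 = 1 · 19 + 8
  19 = 2 · 8 + 3
  8 = 2 · 3 + 2
  3 = 1 · 2 + 1
  2 = 2 · 1 + 0
gcd(487, 46) = 1.
Track Bezout coefficients alongside the remainders: start with r₀ = 487 = a·1 + b·0 (s = 1, t = 0) and r₁ = 46 = a·0 + b·1 (s = 0, t = 1); each new remainder r_{k+1} = r_{k-1} − q_k·r_k inherits s_{k+1} = s_{k-1} − q_k·s_k, t_{k+1} = t_{k-1} − q_k·t_k, so r_k = a·s_k + b·t_k at every step:
  q = 10: r = 27, s = 1 − 10·0 = 1, t = 0 − 10·1 = -10  (check: 487·1 + 46·(-10) = 27)
  q = 1: r = 19, s = 0 − 1·1 = -1, t = 1 − 1·(-10) = 11  (check: 487·(-1) + 46·11 = 19)
  q = 1: r = 8, s = 1 − 1·(-1) = 2, t = -10 − 1·11 = -21  (check: 487·2 + 46·(-21) = 8)
  q = 2: r = 3, s = -1 − 2·2 = -5, t = 11 − 2·(-21) = 53  (check: 487·(-5) + 46·53 = 3)
  q = 2: r = 2, s = 2 − 2·(-5) = 12, t = -21 − 2·53 = -127  (check: 487·12 + 46·(-127) = 2)
  q = 1: r = 1, s = -5 − 1·12 = -17, t = 53 − 1·(-127) = 180  (check: 487·(-17) + 46·180 = 1)
The row with r = 1 (the gcd) gives the Bezout coefficients s = -17, t = 180.
Result: 487 · (-17) + 46 · (180) = 1.

gcd(487, 46) = 1; s = -17, t = 180 (check: 487·(-17) + 46·180 = 1).


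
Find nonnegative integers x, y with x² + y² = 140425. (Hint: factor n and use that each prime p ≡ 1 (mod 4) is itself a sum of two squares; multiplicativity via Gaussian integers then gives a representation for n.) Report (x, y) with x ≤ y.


Step 1: Factor n = 140425 = 5^2 · 41 · 137.
Step 2: Check the mod-4 condition on each prime factor: 5 ≡ 1 (mod 4), exponent 2; 41 ≡ 1 (mod 4), exponent 1; 137 ≡ 1 (mod 4), exponent 1.
All primes ≡ 3 (mod 4) appear to even exponent (or don't appear), so by the two-squares theorem n IS expressible as a sum of two squares.
Step 3: Build a representation. Group n = k² · m with k = 5 and m = 41 · 137 = 5617 (a product of primes ≡ 1 (mod 4)); a representation of m scales to one of n via (k·x)² + (k·y)² = k²(x² + y²). Each prime p ≡ 1 (mod 4) is itself a sum of two squares; find a² by testing p − a² for a perfect square:
  41: 41 − 1² = 40, 41 − 2² = 37, 41 − 3² = 32, 41 − 4² = 25 = 5² ⇒ 41 = 4² + 5².
  137: 137 − 1² = 136, 137 − 2² = 133, 137 − 3² = 128, 137 − 4² = 121 = 11² ⇒ 137 = 4² + 11².
  Combine using the Brahmagupta–Fibonacci identity (a² + b²)(c² + d²) = (ac − bd)² + (ad + bc)² = (ac + bd)² + (ad − bc)²:
  41 · 137 = 5617: from (4² + 5²)(4² + 11²), take (4·4 − 5·11, 4·11 + 5·4) = (16 − 55, 44 + 20) = (-39, 64); dropping signs (only squares matter) gives (39, 64); check 39² + 64² = 1521 + 4096 = 5617 ✓.
  Scale by k = 5: (5·39, 5·64) = (195, 320).
Step 4: Order so x ≤ y and verify: 195² + 320² = 38025 + 102400 = 140425 = n. ✓

n = 140425 = 195² + 320² (one valid representation with x ≤ y).


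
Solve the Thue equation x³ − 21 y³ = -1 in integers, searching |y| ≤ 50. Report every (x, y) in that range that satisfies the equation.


The equation is x³ - 21y³ = -1. For fixed y, x³ = 21·y³ − 1, so a solution requires the RHS to be a perfect cube.
Strategy: iterate y from -50 to 50, compute RHS = 21·y³ − 1, and check whether it is a (positive or negative) perfect cube.
Check small values of y:
  y = 0: RHS = -1 = (-1)³ ⇒ x = -1 works.
  y = 1: RHS = 20 is not a perfect cube.
  y = -1: RHS = -22 is not a perfect cube.
  y = 2: RHS = 167 is not a perfect cube.
  y = -2: RHS = -169 is not a perfect cube.
  y = 3: RHS = 566 is not a perfect cube.
  y = -3: RHS = -568 is not a perfect cube.
Continuing the search up to |y| = 50 finds no further solutions beyond those listed.
Collected solutions: (-1, 0).

Solutions (with |y| ≤ 50): (-1, 0).


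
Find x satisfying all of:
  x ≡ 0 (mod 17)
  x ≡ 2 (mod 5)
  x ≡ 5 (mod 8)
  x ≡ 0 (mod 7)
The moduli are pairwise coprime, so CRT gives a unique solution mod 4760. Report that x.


Product of moduli M = 17 · 5 · 8 · 7 = 4760.
Merge one congruence at a time:
  Start: x ≡ 0 (mod 17).
  Combine with x ≡ 2 (mod 5); new modulus lcm = 85.
    Write x = 0 + 17·t and substitute into x ≡ 2 (mod 5): 17·t ≡ 2 − 0 = 2 (mod 5).
    Reduce coefficients mod 5: 2·t ≡ 2 (mod 5).
    The inverse of 2 mod 5 is 3 (since 2·3 = 6 = 1·5 + 1), so t ≡ 3·2 = 6 ≡ 1 (mod 5).
    Then x = 0 + 17·1 = 17, valid modulo lcm(17, 5) = 85: x ≡ 17 (mod 85).
  Combine with x ≡ 5 (mod 8); new modulus lcm = 680.
    Write x = 17 + 85·t and substitute into x ≡ 5 (mod 8): 85·t ≡ 5 − 17 = -12 (mod 8).
    Reduce coefficients mod 8: 5·t ≡ 4 (mod 8).
    The inverse of 5 mod 8 is 5 (since 5·5 = 25 = 3·8 + 1), so t ≡ 5·4 = 20 ≡ 4 (mod 8).
    Then x = 17 + 85·4 = 357, valid modulo lcm(85, 8) = 680: x ≡ 357 (mod 680).
  Combine with x ≡ 0 (mod 7); new modulus lcm = 4760.
    Write x = 357 + 680·t and substitute into x ≡ 0 (mod 7): 680·t ≡ 0 − 357 = -357 (mod 7).
    Reduce coefficients mod 7: 1·t ≡ 0 (mod 7).
    So t ≡ 0 (mod 7).
    Then x = 357 + 680·0 = 357, valid modulo lcm(680, 7) = 4760: x ≡ 357 (mod 4760).
Verify against each original: 357 mod 17 = 0, 357 mod 5 = 2, 357 mod 8 = 5, 357 mod 7 = 0.

x ≡ 357 (mod 4760).


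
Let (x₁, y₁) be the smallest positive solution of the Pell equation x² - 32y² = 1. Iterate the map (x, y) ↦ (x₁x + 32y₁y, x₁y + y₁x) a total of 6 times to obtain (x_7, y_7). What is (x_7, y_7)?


Step 1: Find the fundamental solution (x₁, y₁) of x² - 32y² = 1.
  Expand √32 as a continued fraction. a₀ = ⌊√32⌋ = 5; iterate m_{k+1} = d_k·a_k − m_k, d_{k+1} = (32 − m_{k+1}²)/d_k, a_{k+1} = ⌊(a₀ + m_{k+1})/d_{k+1}⌋ (starting m₀ = 0, d₀ = 1), with convergents p_k = a_k·p_{k-1} + p_{k-2}, q_k = a_k·q_{k-1} + q_{k-2} (p₋₁ = 1, q₋₁ = 0):
  k = 0: a₀ = 5; p₀/q₀ = 5/1; p₀² − 32·q₀² = 25 − 32 = -7.
  k = 1: m = 5, d = 7, a = ⌊(5 + 5)/7⌋ = 1; p/q = (1·5 + 1)/(1·1 + 0) = 6/1; p² − 32·q² = 36 − 32 = 4.
  k = 2: m = 2, d = 4, a = ⌊(5 + 2)/4⌋ = 1; p/q = (1·6 + 5)/(1·1 + 1) = 11/2; p² − 32·q² = 121 − 128 = -7.
  k = 3: m = 2, d = 7, a = ⌊(5 + 2)/7⌋ = 1; p/q = (1·11 + 6)/(1·2 + 1) = 17/3; p² − 32·q² = 289 − 288 = 1.
  The first convergent with p² − 32·q² = 1 gives the fundamental solution (x₁, y₁) = (17, 3).
Step 2: Apply the recurrence (x_{n+1}, y_{n+1}) = (x₁x_n + 32y₁y_n, x₁y_n + y₁x_n) repeatedly.
  From (x_1, y_1) = (17, 3): x_2 = 17·17 + 32·3·3 = 577; y_2 = 17·3 + 3·17 = 102.
  From (x_2, y_2) = (577, 102): x_3 = 17·577 + 32·3·102 = 19601; y_3 = 17·102 + 3·577 = 3465.
  From (x_3, y_3) = (19601, 3465): x_4 = 17·19601 + 32·3·3465 = 665857; y_4 = 17·3465 + 3·19601 = 117708.
  From (x_4, y_4) = (665857, 117708): x_5 = 17·665857 + 32·3·117708 = 22619537; y_5 = 17·117708 + 3·665857 = 3998607.
  From (x_5, y_5) = (22619537, 3998607): x_6 = 17·22619537 + 32·3·3998607 = 768398401; y_6 = 17·3998607 + 3·22619537 = 135834930.
  From (x_6, y_6) = (768398401, 135834930): x_7 = 17·768398401 + 32·3·135834930 = 26102926097; y_7 = 17·135834930 + 3·768398401 = 4614389013.
Step 3: Verify x_7² - 32·y_7² = 681362750825443653409 - 681362750825443653408 = 1 (should be 1). ✓

(x_1, y_1) = (17, 3); (x_7, y_7) = (26102926097, 4614389013).


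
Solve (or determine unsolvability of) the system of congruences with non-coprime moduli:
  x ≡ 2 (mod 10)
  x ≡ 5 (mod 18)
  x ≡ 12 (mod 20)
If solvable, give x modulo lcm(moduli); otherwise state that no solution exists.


Moduli 10, 18, 20 are not pairwise coprime, so CRT works modulo lcm(m_i) when all pairwise compatibility conditions hold.
Pairwise compatibility: gcd(m_i, m_j) must divide a_i - a_j for every pair.
Merge one congruence at a time:
  Start: x ≡ 2 (mod 10).
  Combine with x ≡ 5 (mod 18): gcd(10, 18) = 2, and 5 - 2 = 3 is NOT divisible by 2.
    ⇒ system is inconsistent (no integer solution).

No solution (the system is inconsistent).


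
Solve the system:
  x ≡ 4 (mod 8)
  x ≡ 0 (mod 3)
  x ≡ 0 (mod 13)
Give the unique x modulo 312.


Moduli 8, 3, 13 are pairwise coprime; by CRT there is a unique solution modulo M = 8 · 3 · 13 = 312.
Solve pairwise, accumulating the modulus:
  Start with x ≡ 4 (mod 8).
  Combine with x ≡ 0 (mod 3): since gcd(8, 3) = 1, we get a unique residue mod 24.
    Write x = 4 + 8·t and substitute into x ≡ 0 (mod 3): 8·t ≡ 0 − 4 = -4 (mod 3).
    Reduce coefficients mod 3: 2·t ≡ 2 (mod 3).
    The inverse of 2 mod 3 is 2 (since 2·2 = 4 = 1·3 + 1), so t ≡ 2·2 = 4 ≡ 1 (mod 3).
    Then x = 4 + 8·1 = 12, valid modulo lcm(8, 3) = 24: x ≡ 12 (mod 24).
  Combine with x ≡ 0 (mod 13): since gcd(24, 13) = 1, we get a unique residue mod 312.
    Write x = 12 + 24·t and substitute into x ≡ 0 (mod 13): 24·t ≡ 0 − 12 = -12 (mod 13).
    Reduce coefficients mod 13: 11·t ≡ 1 (mod 13).
    The inverse of 11 mod 13 is 6 (since 11·6 = 66 = 5·13 + 1), so t ≡ 6·1 = 6 ≡ 6 (mod 13).
    Then x = 12 + 24·6 = 156, valid modulo lcm(24, 13) = 312: x ≡ 156 (mod 312).
Verify: 156 mod 8 = 4 ✓, 156 mod 3 = 0 ✓, 156 mod 13 = 0 ✓.

x ≡ 156 (mod 312).


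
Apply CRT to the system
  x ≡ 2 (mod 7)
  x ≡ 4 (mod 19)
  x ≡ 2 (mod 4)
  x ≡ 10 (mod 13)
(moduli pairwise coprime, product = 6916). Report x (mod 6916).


Product of moduli M = 7 · 19 · 4 · 13 = 6916.
Merge one congruence at a time:
  Start: x ≡ 2 (mod 7).
  Combine with x ≡ 4 (mod 19); new modulus lcm = 133.
    Write x = 2 + 7·t and substitute into x ≡ 4 (mod 19): 7·t ≡ 4 − 2 = 2 (mod 19).
    The inverse of 7 mod 19 is 11 (since 7·11 = 77 = 4·19 + 1), so t ≡ 11·2 = 22 ≡ 3 (mod 19).
    Then x = 2 + 7·3 = 23, valid modulo lcm(7, 19) = 133: x ≡ 23 (mod 133).
  Combine with x ≡ 2 (mod 4); new modulus lcm = 532.
    Write x = 23 + 133·t and substitute into x ≡ 2 (mod 4): 133·t ≡ 2 − 23 = -21 (mod 4).
    Reduce coefficients mod 4: 1·t ≡ 3 (mod 4).
    So t ≡ 3 (mod 4).
    Then x = 23 + 133·3 = 422, valid modulo lcm(133, 4) = 532: x ≡ 422 (mod 532).
  Combine with x ≡ 10 (mod 13); new modulus lcm = 6916.
    Write x = 422 + 532·t and substitute into x ≡ 10 (mod 13): 532·t ≡ 10 − 422 = -412 (mod 13).
    Reduce coefficients mod 13: 12·t ≡ 4 (mod 13).
    The inverse of 12 mod 13 is 12 (since 12·12 = 144 = 11·13 + 1), so t ≡ 12·4 = 48 ≡ 9 (mod 13).
    Then x = 422 + 532·9 = 5210, valid modulo lcm(532, 13) = 6916: x ≡ 5210 (mod 6916).
Verify against each original: 5210 mod 7 = 2, 5210 mod 19 = 4, 5210 mod 4 = 2, 5210 mod 13 = 10.

x ≡ 5210 (mod 6916).


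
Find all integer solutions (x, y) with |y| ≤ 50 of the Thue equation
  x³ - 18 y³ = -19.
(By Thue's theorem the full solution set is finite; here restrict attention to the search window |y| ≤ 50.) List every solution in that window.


The equation is x³ - 18y³ = -19. For fixed y, x³ = 18·y³ − 19, so a solution requires the RHS to be a perfect cube.
Strategy: iterate y from -50 to 50, compute RHS = 18·y³ − 19, and check whether it is a (positive or negative) perfect cube.
Check small values of y:
  y = 0: RHS = -19 is not a perfect cube.
  y = 1: RHS = -1 = (-1)³ ⇒ x = -1 works.
  y = -1: RHS = -37 is not a perfect cube.
  y = 2: RHS = 125 = (5)³ ⇒ x = 5 works.
  y = -2: RHS = -163 is not a perfect cube.
  y = 3: RHS = 467 is not a perfect cube.
  y = -3: RHS = -505 is not a perfect cube.
Continuing the search up to |y| = 50 finds no further solutions beyond those listed.
Collected solutions: (-1, 1), (5, 2).

Solutions (with |y| ≤ 50): (-1, 1), (5, 2).
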